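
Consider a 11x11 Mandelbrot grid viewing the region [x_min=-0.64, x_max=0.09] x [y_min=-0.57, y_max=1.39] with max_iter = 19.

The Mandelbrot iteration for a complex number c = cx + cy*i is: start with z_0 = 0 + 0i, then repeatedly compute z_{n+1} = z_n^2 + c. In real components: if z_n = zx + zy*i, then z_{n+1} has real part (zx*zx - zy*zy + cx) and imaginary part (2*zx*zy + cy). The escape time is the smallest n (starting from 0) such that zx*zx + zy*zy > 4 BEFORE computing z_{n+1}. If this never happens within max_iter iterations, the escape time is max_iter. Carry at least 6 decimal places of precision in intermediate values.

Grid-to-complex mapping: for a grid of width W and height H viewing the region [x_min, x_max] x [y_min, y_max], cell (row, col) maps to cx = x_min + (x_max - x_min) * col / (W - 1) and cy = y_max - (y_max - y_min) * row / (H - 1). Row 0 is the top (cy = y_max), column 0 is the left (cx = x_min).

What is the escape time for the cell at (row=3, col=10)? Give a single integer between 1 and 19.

z_0 = 0 + 0i, c = 0.0900 + 0.8020i
Iter 1: z = 0.0900 + 0.8020i, |z|^2 = 0.6513
Iter 2: z = -0.5451 + 0.9464i, |z|^2 = 1.1927
Iter 3: z = -0.5085 + -0.2297i, |z|^2 = 0.3113
Iter 4: z = 0.2958 + 1.0356i, |z|^2 = 1.1600
Iter 5: z = -0.8950 + 1.4146i, |z|^2 = 2.8021
Iter 6: z = -1.1100 + -1.7302i, |z|^2 = 4.2255
Escaped at iteration 6

Answer: 6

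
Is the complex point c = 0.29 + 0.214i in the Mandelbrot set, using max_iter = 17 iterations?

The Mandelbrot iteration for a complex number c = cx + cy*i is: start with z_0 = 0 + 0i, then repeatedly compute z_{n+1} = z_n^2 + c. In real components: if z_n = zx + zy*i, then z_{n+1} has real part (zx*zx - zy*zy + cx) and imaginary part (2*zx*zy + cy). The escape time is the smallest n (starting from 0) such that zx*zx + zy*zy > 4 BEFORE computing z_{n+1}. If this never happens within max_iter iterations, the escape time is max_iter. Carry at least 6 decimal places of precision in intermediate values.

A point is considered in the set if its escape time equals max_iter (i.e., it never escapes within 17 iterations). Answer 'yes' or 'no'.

Answer: yes

Derivation:
z_0 = 0 + 0i, c = 0.2900 + 0.2140i
Iter 1: z = 0.2900 + 0.2140i, |z|^2 = 0.1299
Iter 2: z = 0.3283 + 0.3381i, |z|^2 = 0.2221
Iter 3: z = 0.2835 + 0.4360i, |z|^2 = 0.2705
Iter 4: z = 0.1802 + 0.4612i, |z|^2 = 0.2452
Iter 5: z = 0.1098 + 0.3802i, |z|^2 = 0.1566
Iter 6: z = 0.1575 + 0.2975i, |z|^2 = 0.1133
Iter 7: z = 0.2263 + 0.3077i, |z|^2 = 0.1459
Iter 8: z = 0.2465 + 0.3533i, |z|^2 = 0.1856
Iter 9: z = 0.2260 + 0.3882i, |z|^2 = 0.2018
Iter 10: z = 0.1904 + 0.3894i, |z|^2 = 0.1879
Iter 11: z = 0.1746 + 0.3623i, |z|^2 = 0.1617
Iter 12: z = 0.1892 + 0.3405i, |z|^2 = 0.1517
Iter 13: z = 0.2099 + 0.3429i, |z|^2 = 0.1616
Iter 14: z = 0.2165 + 0.3579i, |z|^2 = 0.1750
Iter 15: z = 0.2088 + 0.3690i, |z|^2 = 0.1797
Iter 16: z = 0.1974 + 0.3681i, |z|^2 = 0.1745
Did not escape in 17 iterations → in set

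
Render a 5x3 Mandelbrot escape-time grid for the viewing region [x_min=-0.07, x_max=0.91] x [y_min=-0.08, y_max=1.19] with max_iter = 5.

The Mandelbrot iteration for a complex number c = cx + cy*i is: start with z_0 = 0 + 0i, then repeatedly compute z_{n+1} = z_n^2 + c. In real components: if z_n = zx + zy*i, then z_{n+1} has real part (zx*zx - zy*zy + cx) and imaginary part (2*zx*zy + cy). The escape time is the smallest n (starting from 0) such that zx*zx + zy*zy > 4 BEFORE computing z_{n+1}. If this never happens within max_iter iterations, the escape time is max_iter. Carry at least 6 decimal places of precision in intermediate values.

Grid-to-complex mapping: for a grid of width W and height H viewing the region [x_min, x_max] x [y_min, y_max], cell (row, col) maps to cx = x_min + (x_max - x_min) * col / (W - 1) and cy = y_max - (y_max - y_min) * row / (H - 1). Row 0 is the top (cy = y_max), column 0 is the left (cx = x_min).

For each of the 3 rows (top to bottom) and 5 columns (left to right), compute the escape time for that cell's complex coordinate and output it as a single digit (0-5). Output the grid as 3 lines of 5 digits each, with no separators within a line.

(row=0, col=0): c = -0.0700 + 1.1900i → escape time 3
(row=0, col=1): c = 0.1750 + 1.1900i → escape time 2
(row=0, col=2): c = 0.4200 + 1.1900i → escape time 2
(row=0, col=3): c = 0.6650 + 1.1900i → escape time 2
(row=0, col=4): c = 0.9100 + 1.1900i → escape time 2
(row=1, col=0): c = -0.0700 + 0.5550i → escape time 5
(row=1, col=1): c = 0.1750 + 0.5550i → escape time 5
(row=1, col=2): c = 0.4200 + 0.5550i → escape time 5
(row=1, col=3): c = 0.6650 + 0.5550i → escape time 3
(row=1, col=4): c = 0.9100 + 0.5550i → escape time 2
(row=2, col=0): c = -0.0700 + -0.0800i → escape time 5
(row=2, col=1): c = 0.1750 + -0.0800i → escape time 5
(row=2, col=2): c = 0.4200 + -0.0800i → escape time 5
(row=2, col=3): c = 0.6650 + -0.0800i → escape time 4
(row=2, col=4): c = 0.9100 + -0.0800i → escape time 3

Answer: 32222
55532
55543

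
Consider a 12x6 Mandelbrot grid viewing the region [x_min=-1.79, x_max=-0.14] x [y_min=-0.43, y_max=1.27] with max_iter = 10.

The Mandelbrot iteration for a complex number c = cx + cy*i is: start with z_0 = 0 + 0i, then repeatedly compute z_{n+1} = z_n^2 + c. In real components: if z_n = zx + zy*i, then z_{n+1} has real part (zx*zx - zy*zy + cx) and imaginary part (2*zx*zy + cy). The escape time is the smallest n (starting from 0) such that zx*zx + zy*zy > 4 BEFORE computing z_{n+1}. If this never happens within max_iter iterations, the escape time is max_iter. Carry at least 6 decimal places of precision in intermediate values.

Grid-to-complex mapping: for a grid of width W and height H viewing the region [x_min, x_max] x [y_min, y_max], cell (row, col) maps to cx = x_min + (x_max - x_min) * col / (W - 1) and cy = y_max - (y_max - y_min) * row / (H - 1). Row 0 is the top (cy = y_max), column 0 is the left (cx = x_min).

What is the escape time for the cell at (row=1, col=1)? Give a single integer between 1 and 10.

Answer: 2

Derivation:
z_0 = 0 + 0i, c = -1.6400 + 0.9300i
Iter 1: z = -1.6400 + 0.9300i, |z|^2 = 3.5545
Iter 2: z = 0.1847 + -2.1204i, |z|^2 = 4.5302
Escaped at iteration 2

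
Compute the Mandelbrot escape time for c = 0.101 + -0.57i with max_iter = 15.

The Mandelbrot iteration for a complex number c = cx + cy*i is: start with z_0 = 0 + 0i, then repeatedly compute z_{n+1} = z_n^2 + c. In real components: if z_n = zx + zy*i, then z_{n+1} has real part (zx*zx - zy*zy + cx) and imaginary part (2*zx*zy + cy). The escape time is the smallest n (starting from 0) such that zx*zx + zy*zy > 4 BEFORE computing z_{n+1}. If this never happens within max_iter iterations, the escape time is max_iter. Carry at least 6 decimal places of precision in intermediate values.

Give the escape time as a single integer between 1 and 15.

z_0 = 0 + 0i, c = 0.1010 + -0.5700i
Iter 1: z = 0.1010 + -0.5700i, |z|^2 = 0.3351
Iter 2: z = -0.2137 + -0.6851i, |z|^2 = 0.5151
Iter 3: z = -0.3227 + -0.2772i, |z|^2 = 0.1810
Iter 4: z = 0.1283 + -0.3911i, |z|^2 = 0.1694
Iter 5: z = -0.0355 + -0.6704i, |z|^2 = 0.4507
Iter 6: z = -0.3472 + -0.5224i, |z|^2 = 0.3935
Iter 7: z = -0.0514 + -0.2073i, |z|^2 = 0.0456
Iter 8: z = 0.0607 + -0.5487i, |z|^2 = 0.3047
Iter 9: z = -0.1964 + -0.6366i, |z|^2 = 0.4438
Iter 10: z = -0.2657 + -0.3200i, |z|^2 = 0.1730
Iter 11: z = 0.0692 + -0.4000i, |z|^2 = 0.1648
Iter 12: z = -0.0542 + -0.6254i, |z|^2 = 0.3940
Iter 13: z = -0.2871 + -0.5022i, |z|^2 = 0.3347
Iter 14: z = -0.0688 + -0.2816i, |z|^2 = 0.0840

Answer: 15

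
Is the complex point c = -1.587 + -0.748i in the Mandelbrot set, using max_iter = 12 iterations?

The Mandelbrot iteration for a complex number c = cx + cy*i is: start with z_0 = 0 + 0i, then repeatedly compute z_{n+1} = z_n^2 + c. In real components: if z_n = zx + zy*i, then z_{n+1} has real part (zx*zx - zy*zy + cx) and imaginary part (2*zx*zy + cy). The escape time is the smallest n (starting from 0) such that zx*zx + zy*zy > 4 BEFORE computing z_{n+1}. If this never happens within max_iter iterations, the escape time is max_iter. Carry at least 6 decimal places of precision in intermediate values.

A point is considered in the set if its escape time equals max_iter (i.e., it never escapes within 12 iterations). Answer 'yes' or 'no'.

z_0 = 0 + 0i, c = -1.5870 + -0.7480i
Iter 1: z = -1.5870 + -0.7480i, |z|^2 = 3.0781
Iter 2: z = 0.3721 + 1.6262i, |z|^2 = 2.7828
Iter 3: z = -4.0929 + 0.4621i, |z|^2 = 16.9656
Escaped at iteration 3

Answer: no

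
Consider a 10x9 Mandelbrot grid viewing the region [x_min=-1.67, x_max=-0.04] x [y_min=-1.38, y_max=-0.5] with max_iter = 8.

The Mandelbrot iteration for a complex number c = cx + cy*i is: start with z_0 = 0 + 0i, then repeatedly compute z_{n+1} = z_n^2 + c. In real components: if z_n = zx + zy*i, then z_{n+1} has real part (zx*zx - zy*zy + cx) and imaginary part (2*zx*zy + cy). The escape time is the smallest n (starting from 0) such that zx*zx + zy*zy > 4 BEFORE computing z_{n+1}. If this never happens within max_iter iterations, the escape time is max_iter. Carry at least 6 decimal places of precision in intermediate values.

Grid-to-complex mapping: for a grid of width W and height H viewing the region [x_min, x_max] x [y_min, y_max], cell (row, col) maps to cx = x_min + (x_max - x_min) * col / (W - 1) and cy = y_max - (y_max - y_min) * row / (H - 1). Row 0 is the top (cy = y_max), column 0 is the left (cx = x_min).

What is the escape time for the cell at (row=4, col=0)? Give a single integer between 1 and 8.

z_0 = 0 + 0i, c = -1.6700 + -0.9400i
Iter 1: z = -1.6700 + -0.9400i, |z|^2 = 3.6725
Iter 2: z = 0.2353 + 2.1996i, |z|^2 = 4.8936
Escaped at iteration 2

Answer: 2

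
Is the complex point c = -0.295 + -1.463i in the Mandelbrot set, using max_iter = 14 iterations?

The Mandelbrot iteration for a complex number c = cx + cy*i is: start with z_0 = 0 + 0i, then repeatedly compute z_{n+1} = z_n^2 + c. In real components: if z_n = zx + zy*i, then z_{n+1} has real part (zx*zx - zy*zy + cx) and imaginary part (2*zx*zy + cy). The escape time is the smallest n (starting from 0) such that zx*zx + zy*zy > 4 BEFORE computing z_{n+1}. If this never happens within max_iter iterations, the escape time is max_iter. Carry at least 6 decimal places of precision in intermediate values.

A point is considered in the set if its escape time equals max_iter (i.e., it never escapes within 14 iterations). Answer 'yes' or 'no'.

z_0 = 0 + 0i, c = -0.2950 + -1.4630i
Iter 1: z = -0.2950 + -1.4630i, |z|^2 = 2.2274
Iter 2: z = -2.3483 + -0.5998i, |z|^2 = 5.8745
Escaped at iteration 2

Answer: no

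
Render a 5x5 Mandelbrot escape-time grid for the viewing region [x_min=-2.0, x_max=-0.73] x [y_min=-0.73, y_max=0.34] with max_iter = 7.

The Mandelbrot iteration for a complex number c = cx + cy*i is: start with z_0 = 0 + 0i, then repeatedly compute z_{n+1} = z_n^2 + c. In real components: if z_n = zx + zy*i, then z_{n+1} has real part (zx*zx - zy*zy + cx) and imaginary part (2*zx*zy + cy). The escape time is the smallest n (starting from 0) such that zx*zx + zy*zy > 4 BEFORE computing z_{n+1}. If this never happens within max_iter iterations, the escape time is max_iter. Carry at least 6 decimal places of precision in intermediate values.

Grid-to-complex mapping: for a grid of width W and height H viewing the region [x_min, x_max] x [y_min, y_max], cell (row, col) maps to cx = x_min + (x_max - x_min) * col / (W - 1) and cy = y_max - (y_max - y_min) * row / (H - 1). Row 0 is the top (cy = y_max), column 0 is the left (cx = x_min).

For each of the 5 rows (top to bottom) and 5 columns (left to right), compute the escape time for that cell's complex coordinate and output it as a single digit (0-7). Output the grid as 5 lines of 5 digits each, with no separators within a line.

(row=0, col=0): c = -2.0000 + 0.3400i → escape time 1
(row=0, col=1): c = -1.6825 + 0.3400i → escape time 4
(row=0, col=2): c = -1.3650 + 0.3400i → escape time 6
(row=0, col=3): c = -1.0475 + 0.3400i → escape time 7
(row=0, col=4): c = -0.7300 + 0.3400i → escape time 7
(row=1, col=0): c = -2.0000 + 0.0725i → escape time 1
(row=1, col=1): c = -1.6825 + 0.0725i → escape time 6
(row=1, col=2): c = -1.3650 + 0.0725i → escape time 7
(row=1, col=3): c = -1.0475 + 0.0725i → escape time 7
(row=1, col=4): c = -0.7300 + 0.0725i → escape time 7
(row=2, col=0): c = -2.0000 + -0.1950i → escape time 1
(row=2, col=1): c = -1.6825 + -0.1950i → escape time 4
(row=2, col=2): c = -1.3650 + -0.1950i → escape time 7
(row=2, col=3): c = -1.0475 + -0.1950i → escape time 7
(row=2, col=4): c = -0.7300 + -0.1950i → escape time 7
(row=3, col=0): c = -2.0000 + -0.4625i → escape time 1
(row=3, col=1): c = -1.6825 + -0.4625i → escape time 3
(row=3, col=2): c = -1.3650 + -0.4625i → escape time 4
(row=3, col=3): c = -1.0475 + -0.4625i → escape time 5
(row=3, col=4): c = -0.7300 + -0.4625i → escape time 7
(row=4, col=0): c = -2.0000 + -0.7300i → escape time 1
(row=4, col=1): c = -1.6825 + -0.7300i → escape time 3
(row=4, col=2): c = -1.3650 + -0.7300i → escape time 3
(row=4, col=3): c = -1.0475 + -0.7300i → escape time 3
(row=4, col=4): c = -0.7300 + -0.7300i → escape time 4

Answer: 14677
16777
14777
13457
13334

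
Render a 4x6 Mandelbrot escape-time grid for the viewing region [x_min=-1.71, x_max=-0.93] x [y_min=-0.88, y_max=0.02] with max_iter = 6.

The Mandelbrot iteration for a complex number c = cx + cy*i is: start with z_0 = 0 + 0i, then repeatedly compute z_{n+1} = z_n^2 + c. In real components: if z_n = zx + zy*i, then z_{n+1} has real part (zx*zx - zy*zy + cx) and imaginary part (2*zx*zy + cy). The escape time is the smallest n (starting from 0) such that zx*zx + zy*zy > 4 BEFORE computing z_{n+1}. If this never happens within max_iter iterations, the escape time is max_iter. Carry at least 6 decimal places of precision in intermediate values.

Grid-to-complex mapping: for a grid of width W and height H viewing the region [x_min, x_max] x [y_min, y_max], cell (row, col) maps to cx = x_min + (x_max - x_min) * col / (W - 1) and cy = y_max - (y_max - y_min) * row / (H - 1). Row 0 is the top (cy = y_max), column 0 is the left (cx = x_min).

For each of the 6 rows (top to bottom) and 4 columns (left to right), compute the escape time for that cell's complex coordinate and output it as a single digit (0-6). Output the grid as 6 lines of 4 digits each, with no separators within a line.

(row=0, col=0): c = -1.7100 + 0.0200i → escape time 6
(row=0, col=1): c = -1.4500 + 0.0200i → escape time 6
(row=0, col=2): c = -1.1900 + 0.0200i → escape time 6
(row=0, col=3): c = -0.9300 + 0.0200i → escape time 6
(row=1, col=0): c = -1.7100 + -0.1600i → escape time 4
(row=1, col=1): c = -1.4500 + -0.1600i → escape time 6
(row=1, col=2): c = -1.1900 + -0.1600i → escape time 6
(row=1, col=3): c = -0.9300 + -0.1600i → escape time 6
(row=2, col=0): c = -1.7100 + -0.3400i → escape time 4
(row=2, col=1): c = -1.4500 + -0.3400i → escape time 5
(row=2, col=2): c = -1.1900 + -0.3400i → escape time 6
(row=2, col=3): c = -0.9300 + -0.3400i → escape time 6
(row=3, col=0): c = -1.7100 + -0.5200i → escape time 3
(row=3, col=1): c = -1.4500 + -0.5200i → escape time 3
(row=3, col=2): c = -1.1900 + -0.5200i → escape time 4
(row=3, col=3): c = -0.9300 + -0.5200i → escape time 5
(row=4, col=0): c = -1.7100 + -0.7000i → escape time 3
(row=4, col=1): c = -1.4500 + -0.7000i → escape time 3
(row=4, col=2): c = -1.1900 + -0.7000i → escape time 3
(row=4, col=3): c = -0.9300 + -0.7000i → escape time 4
(row=5, col=0): c = -1.7100 + -0.8800i → escape time 2
(row=5, col=1): c = -1.4500 + -0.8800i → escape time 3
(row=5, col=2): c = -1.1900 + -0.8800i → escape time 3
(row=5, col=3): c = -0.9300 + -0.8800i → escape time 3

Answer: 6666
4666
4566
3345
3334
2333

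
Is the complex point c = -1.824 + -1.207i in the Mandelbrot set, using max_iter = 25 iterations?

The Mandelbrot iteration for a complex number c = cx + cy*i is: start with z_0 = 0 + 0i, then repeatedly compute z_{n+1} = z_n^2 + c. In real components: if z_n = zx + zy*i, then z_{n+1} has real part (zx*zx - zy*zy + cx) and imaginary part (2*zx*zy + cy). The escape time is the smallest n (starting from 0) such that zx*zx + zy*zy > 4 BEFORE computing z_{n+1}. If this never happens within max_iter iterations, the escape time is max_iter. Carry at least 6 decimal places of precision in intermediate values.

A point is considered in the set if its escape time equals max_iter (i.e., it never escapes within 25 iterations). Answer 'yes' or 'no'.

z_0 = 0 + 0i, c = -1.8240 + -1.2070i
Iter 1: z = -1.8240 + -1.2070i, |z|^2 = 4.7838
Escaped at iteration 1

Answer: no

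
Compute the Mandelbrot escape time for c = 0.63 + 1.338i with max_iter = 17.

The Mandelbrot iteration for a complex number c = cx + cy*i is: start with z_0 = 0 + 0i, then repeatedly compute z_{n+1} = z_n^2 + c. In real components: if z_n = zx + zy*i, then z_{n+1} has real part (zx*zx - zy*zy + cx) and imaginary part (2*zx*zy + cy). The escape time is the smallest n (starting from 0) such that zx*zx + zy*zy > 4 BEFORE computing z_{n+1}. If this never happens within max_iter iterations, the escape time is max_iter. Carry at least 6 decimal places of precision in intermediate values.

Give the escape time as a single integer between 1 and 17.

z_0 = 0 + 0i, c = 0.6300 + 1.3380i
Iter 1: z = 0.6300 + 1.3380i, |z|^2 = 2.1871
Iter 2: z = -0.7633 + 3.0239i, |z|^2 = 9.7265
Escaped at iteration 2

Answer: 2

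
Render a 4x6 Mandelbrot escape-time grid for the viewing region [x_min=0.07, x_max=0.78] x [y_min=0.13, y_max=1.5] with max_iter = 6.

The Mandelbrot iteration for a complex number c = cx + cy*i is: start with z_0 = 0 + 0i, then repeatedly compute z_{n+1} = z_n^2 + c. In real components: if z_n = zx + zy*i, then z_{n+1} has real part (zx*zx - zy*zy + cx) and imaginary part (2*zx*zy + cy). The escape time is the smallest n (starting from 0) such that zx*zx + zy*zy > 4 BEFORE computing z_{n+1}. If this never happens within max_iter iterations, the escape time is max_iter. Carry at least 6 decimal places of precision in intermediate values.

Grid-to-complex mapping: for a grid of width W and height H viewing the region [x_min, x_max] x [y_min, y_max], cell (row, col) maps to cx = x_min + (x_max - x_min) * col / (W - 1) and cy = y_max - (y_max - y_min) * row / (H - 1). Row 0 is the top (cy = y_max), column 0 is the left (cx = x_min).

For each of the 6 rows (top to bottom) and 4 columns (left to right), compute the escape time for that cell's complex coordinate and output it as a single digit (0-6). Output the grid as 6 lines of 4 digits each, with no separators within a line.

(row=0, col=0): c = 0.0700 + 1.5000i → escape time 2
(row=0, col=1): c = 0.3067 + 1.5000i → escape time 2
(row=0, col=2): c = 0.5433 + 1.5000i → escape time 2
(row=0, col=3): c = 0.7800 + 1.5000i → escape time 2
(row=1, col=0): c = 0.0700 + 1.2260i → escape time 3
(row=1, col=1): c = 0.3067 + 1.2260i → escape time 2
(row=1, col=2): c = 0.5433 + 1.2260i → escape time 2
(row=1, col=3): c = 0.7800 + 1.2260i → escape time 2
(row=2, col=0): c = 0.0700 + 0.9520i → escape time 5
(row=2, col=1): c = 0.3067 + 0.9520i → escape time 4
(row=2, col=2): c = 0.5433 + 0.9520i → escape time 3
(row=2, col=3): c = 0.7800 + 0.9520i → escape time 2
(row=3, col=0): c = 0.0700 + 0.6780i → escape time 6
(row=3, col=1): c = 0.3067 + 0.6780i → escape time 6
(row=3, col=2): c = 0.5433 + 0.6780i → escape time 3
(row=3, col=3): c = 0.7800 + 0.6780i → escape time 3
(row=4, col=0): c = 0.0700 + 0.4040i → escape time 6
(row=4, col=1): c = 0.3067 + 0.4040i → escape time 6
(row=4, col=2): c = 0.5433 + 0.4040i → escape time 4
(row=4, col=3): c = 0.7800 + 0.4040i → escape time 3
(row=5, col=0): c = 0.0700 + 0.1300i → escape time 6
(row=5, col=1): c = 0.3067 + 0.1300i → escape time 6
(row=5, col=2): c = 0.5433 + 0.1300i → escape time 4
(row=5, col=3): c = 0.7800 + 0.1300i → escape time 3

Answer: 2222
3222
5432
6633
6643
6643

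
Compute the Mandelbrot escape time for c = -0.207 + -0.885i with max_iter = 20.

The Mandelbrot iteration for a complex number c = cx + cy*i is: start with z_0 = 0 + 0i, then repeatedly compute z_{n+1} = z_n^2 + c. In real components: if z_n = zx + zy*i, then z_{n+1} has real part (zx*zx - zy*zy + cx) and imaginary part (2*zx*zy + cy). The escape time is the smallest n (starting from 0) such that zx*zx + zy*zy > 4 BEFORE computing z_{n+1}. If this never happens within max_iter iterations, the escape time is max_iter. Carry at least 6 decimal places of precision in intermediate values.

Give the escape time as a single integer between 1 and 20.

z_0 = 0 + 0i, c = -0.2070 + -0.8850i
Iter 1: z = -0.2070 + -0.8850i, |z|^2 = 0.8261
Iter 2: z = -0.9474 + -0.5186i, |z|^2 = 1.1665
Iter 3: z = 0.4216 + 0.0976i, |z|^2 = 0.1873
Iter 4: z = -0.0388 + -0.8027i, |z|^2 = 0.6458
Iter 5: z = -0.8498 + -0.8227i, |z|^2 = 1.3990
Iter 6: z = -0.1617 + 0.5132i, |z|^2 = 0.2895
Iter 7: z = -0.4443 + -1.0509i, |z|^2 = 1.3019
Iter 8: z = -1.1141 + 0.0488i, |z|^2 = 1.2437
Iter 9: z = 1.0319 + -0.9937i, |z|^2 = 2.0522
Iter 10: z = -0.1296 + -2.9358i, |z|^2 = 8.6356
Escaped at iteration 10

Answer: 10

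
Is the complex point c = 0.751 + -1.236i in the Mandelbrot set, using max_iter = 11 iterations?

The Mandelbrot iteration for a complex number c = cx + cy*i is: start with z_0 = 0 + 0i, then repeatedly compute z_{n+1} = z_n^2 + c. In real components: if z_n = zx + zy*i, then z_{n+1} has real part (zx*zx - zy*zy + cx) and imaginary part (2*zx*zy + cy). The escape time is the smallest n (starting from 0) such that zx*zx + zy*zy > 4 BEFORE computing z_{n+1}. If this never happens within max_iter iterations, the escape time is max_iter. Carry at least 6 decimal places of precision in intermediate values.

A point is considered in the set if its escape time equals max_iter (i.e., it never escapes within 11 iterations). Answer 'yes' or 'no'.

Answer: no

Derivation:
z_0 = 0 + 0i, c = 0.7510 + -1.2360i
Iter 1: z = 0.7510 + -1.2360i, |z|^2 = 2.0917
Iter 2: z = -0.2127 + -3.0925i, |z|^2 = 9.6086
Escaped at iteration 2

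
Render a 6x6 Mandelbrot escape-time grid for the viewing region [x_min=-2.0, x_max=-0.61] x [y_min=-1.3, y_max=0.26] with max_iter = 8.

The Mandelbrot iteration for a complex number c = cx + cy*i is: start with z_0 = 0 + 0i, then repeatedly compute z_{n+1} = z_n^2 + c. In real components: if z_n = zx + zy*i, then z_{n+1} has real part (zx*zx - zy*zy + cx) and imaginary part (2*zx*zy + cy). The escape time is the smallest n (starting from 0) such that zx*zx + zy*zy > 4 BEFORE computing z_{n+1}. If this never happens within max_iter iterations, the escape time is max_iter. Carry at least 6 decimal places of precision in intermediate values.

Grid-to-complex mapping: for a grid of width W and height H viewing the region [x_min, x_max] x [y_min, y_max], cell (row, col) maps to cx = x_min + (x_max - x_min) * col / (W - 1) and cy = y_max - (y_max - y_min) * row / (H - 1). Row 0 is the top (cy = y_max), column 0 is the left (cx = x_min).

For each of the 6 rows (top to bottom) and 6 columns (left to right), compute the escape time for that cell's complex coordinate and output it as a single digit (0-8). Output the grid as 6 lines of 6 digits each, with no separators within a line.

(row=0, col=0): c = -2.0000 + 0.2600i → escape time 1
(row=0, col=1): c = -1.7220 + 0.2600i → escape time 4
(row=0, col=2): c = -1.4440 + 0.2600i → escape time 5
(row=0, col=3): c = -1.1660 + 0.2600i → escape time 8
(row=0, col=4): c = -0.8880 + 0.2600i → escape time 8
(row=0, col=5): c = -0.6100 + 0.2600i → escape time 8
(row=1, col=0): c = -2.0000 + -0.0520i → escape time 1
(row=1, col=1): c = -1.7220 + -0.0520i → escape time 7
(row=1, col=2): c = -1.4440 + -0.0520i → escape time 8
(row=1, col=3): c = -1.1660 + -0.0520i → escape time 8
(row=1, col=4): c = -0.8880 + -0.0520i → escape time 8
(row=1, col=5): c = -0.6100 + -0.0520i → escape time 8
(row=2, col=0): c = -2.0000 + -0.3640i → escape time 1
(row=2, col=1): c = -1.7220 + -0.3640i → escape time 3
(row=2, col=2): c = -1.4440 + -0.3640i → escape time 5
(row=2, col=3): c = -1.1660 + -0.3640i → escape time 8
(row=2, col=4): c = -0.8880 + -0.3640i → escape time 7
(row=2, col=5): c = -0.6100 + -0.3640i → escape time 8
(row=3, col=0): c = -2.0000 + -0.6760i → escape time 1
(row=3, col=1): c = -1.7220 + -0.6760i → escape time 3
(row=3, col=2): c = -1.4440 + -0.6760i → escape time 3
(row=3, col=3): c = -1.1660 + -0.6760i → escape time 3
(row=3, col=4): c = -0.8880 + -0.6760i → escape time 4
(row=3, col=5): c = -0.6100 + -0.6760i → escape time 8
(row=4, col=0): c = -2.0000 + -0.9880i → escape time 1
(row=4, col=1): c = -1.7220 + -0.9880i → escape time 2
(row=4, col=2): c = -1.4440 + -0.9880i → escape time 3
(row=4, col=3): c = -1.1660 + -0.9880i → escape time 3
(row=4, col=4): c = -0.8880 + -0.9880i → escape time 3
(row=4, col=5): c = -0.6100 + -0.9880i → escape time 4
(row=5, col=0): c = -2.0000 + -1.3000i → escape time 1
(row=5, col=1): c = -1.7220 + -1.3000i → escape time 1
(row=5, col=2): c = -1.4440 + -1.3000i → escape time 2
(row=5, col=3): c = -1.1660 + -1.3000i → escape time 2
(row=5, col=4): c = -0.8880 + -1.3000i → escape time 2
(row=5, col=5): c = -0.6100 + -1.3000i → escape time 3

Answer: 145888
178888
135878
133348
123334
112223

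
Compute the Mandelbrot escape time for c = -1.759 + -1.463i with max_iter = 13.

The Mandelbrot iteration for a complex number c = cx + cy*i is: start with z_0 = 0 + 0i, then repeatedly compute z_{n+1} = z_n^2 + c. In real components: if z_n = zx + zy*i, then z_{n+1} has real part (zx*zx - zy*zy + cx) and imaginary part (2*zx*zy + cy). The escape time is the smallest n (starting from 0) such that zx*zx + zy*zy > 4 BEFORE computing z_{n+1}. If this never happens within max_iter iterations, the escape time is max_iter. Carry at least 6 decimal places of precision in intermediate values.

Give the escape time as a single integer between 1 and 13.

Answer: 1

Derivation:
z_0 = 0 + 0i, c = -1.7590 + -1.4630i
Iter 1: z = -1.7590 + -1.4630i, |z|^2 = 5.2344
Escaped at iteration 1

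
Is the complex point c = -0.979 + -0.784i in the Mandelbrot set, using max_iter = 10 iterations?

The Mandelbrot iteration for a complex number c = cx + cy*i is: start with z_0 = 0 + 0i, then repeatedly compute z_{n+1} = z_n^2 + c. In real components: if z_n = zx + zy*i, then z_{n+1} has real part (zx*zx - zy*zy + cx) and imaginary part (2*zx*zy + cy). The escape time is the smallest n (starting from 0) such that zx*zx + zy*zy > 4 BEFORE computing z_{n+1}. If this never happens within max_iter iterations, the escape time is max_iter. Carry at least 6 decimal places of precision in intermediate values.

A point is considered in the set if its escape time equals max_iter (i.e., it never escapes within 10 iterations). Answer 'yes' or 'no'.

Answer: no

Derivation:
z_0 = 0 + 0i, c = -0.9790 + -0.7840i
Iter 1: z = -0.9790 + -0.7840i, |z|^2 = 1.5731
Iter 2: z = -0.6352 + 0.7511i, |z|^2 = 0.9676
Iter 3: z = -1.1396 + -1.7382i, |z|^2 = 4.3200
Escaped at iteration 3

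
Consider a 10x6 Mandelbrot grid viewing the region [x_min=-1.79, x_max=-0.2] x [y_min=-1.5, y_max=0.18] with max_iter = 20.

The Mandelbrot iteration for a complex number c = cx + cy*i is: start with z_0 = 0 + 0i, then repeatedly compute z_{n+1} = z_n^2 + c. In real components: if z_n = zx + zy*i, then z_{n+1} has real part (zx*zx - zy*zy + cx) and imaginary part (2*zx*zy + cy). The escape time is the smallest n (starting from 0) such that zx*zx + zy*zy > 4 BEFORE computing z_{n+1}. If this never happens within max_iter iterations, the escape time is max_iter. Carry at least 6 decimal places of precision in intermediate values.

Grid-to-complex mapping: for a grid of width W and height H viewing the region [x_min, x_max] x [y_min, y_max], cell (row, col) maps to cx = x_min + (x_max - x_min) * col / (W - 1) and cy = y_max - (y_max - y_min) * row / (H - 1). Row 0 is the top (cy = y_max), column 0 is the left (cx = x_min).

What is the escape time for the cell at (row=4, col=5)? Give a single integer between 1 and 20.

Answer: 3

Derivation:
z_0 = 0 + 0i, c = -0.9067 + -1.1640i
Iter 1: z = -0.9067 + -1.1640i, |z|^2 = 2.1769
Iter 2: z = -1.4395 + 0.9467i, |z|^2 = 2.9685
Iter 3: z = 0.2693 + -3.8896i, |z|^2 = 15.2018
Escaped at iteration 3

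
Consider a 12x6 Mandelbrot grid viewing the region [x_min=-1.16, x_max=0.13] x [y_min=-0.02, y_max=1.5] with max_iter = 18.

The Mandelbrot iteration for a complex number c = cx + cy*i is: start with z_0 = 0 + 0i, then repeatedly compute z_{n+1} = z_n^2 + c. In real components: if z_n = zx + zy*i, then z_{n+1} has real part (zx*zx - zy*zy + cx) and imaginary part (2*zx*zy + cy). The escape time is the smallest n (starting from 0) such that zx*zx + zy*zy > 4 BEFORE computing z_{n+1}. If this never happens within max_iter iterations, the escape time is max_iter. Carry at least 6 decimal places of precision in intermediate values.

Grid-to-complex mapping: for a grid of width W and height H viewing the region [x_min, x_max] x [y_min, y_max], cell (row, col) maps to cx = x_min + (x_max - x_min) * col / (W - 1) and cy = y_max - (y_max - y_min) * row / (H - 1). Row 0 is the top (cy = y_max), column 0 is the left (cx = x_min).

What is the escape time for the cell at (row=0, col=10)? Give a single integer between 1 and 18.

z_0 = 0 + 0i, c = 0.0127 + 1.5000i
Iter 1: z = 0.0127 + 1.5000i, |z|^2 = 2.2502
Iter 2: z = -2.2371 + 1.5382i, |z|^2 = 7.3707
Escaped at iteration 2

Answer: 2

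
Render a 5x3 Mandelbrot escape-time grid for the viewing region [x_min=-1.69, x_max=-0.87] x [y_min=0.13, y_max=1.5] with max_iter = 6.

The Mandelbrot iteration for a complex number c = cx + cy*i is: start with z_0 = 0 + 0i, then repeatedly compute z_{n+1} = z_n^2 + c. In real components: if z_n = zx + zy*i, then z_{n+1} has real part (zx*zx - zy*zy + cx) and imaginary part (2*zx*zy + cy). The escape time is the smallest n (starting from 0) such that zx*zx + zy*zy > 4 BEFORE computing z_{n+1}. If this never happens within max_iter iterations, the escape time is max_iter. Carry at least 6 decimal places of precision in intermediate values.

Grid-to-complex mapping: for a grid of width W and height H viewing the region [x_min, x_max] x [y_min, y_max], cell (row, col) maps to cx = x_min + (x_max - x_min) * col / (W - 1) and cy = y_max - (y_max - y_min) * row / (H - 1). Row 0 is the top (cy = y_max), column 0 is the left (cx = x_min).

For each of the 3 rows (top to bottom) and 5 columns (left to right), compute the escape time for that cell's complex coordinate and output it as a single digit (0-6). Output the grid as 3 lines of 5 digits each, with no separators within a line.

(row=0, col=0): c = -1.6900 + 1.5000i → escape time 1
(row=0, col=1): c = -1.4850 + 1.5000i → escape time 1
(row=0, col=2): c = -1.2800 + 1.5000i → escape time 2
(row=0, col=3): c = -1.0750 + 1.5000i → escape time 2
(row=0, col=4): c = -0.8700 + 1.5000i → escape time 2
(row=1, col=0): c = -1.6900 + 0.8150i → escape time 2
(row=1, col=1): c = -1.4850 + 0.8150i → escape time 3
(row=1, col=2): c = -1.2800 + 0.8150i → escape time 3
(row=1, col=3): c = -1.0750 + 0.8150i → escape time 3
(row=1, col=4): c = -0.8700 + 0.8150i → escape time 4
(row=2, col=0): c = -1.6900 + 0.1300i → escape time 5
(row=2, col=1): c = -1.4850 + 0.1300i → escape time 6
(row=2, col=2): c = -1.2800 + 0.1300i → escape time 6
(row=2, col=3): c = -1.0750 + 0.1300i → escape time 6
(row=2, col=4): c = -0.8700 + 0.1300i → escape time 6

Answer: 11222
23334
56666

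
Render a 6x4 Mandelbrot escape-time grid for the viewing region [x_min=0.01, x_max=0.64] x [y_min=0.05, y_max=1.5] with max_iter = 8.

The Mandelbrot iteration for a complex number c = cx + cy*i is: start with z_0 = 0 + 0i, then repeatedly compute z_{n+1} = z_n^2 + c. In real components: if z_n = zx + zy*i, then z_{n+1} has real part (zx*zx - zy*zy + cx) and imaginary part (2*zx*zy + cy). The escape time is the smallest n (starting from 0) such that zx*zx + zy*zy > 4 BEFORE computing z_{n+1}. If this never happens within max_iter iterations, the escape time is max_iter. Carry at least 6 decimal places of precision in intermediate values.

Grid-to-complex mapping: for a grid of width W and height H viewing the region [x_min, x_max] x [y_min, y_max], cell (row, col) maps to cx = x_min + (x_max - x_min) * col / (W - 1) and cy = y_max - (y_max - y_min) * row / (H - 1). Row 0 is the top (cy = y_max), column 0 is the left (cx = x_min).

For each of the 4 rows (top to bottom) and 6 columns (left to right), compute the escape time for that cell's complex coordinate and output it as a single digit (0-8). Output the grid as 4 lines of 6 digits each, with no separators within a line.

(row=0, col=0): c = 0.0100 + 1.5000i → escape time 2
(row=0, col=1): c = 0.1360 + 1.5000i → escape time 2
(row=0, col=2): c = 0.2620 + 1.5000i → escape time 2
(row=0, col=3): c = 0.3880 + 1.5000i → escape time 2
(row=0, col=4): c = 0.5140 + 1.5000i → escape time 2
(row=0, col=5): c = 0.6400 + 1.5000i → escape time 2
(row=1, col=0): c = 0.0100 + 1.0167i → escape time 6
(row=1, col=1): c = 0.1360 + 1.0167i → escape time 4
(row=1, col=2): c = 0.2620 + 1.0167i → escape time 3
(row=1, col=3): c = 0.3880 + 1.0167i → escape time 3
(row=1, col=4): c = 0.5140 + 1.0167i → escape time 2
(row=1, col=5): c = 0.6400 + 1.0167i → escape time 2
(row=2, col=0): c = 0.0100 + 0.5333i → escape time 8
(row=2, col=1): c = 0.1360 + 0.5333i → escape time 8
(row=2, col=2): c = 0.2620 + 0.5333i → escape time 8
(row=2, col=3): c = 0.3880 + 0.5333i → escape time 8
(row=2, col=4): c = 0.5140 + 0.5333i → escape time 4
(row=2, col=5): c = 0.6400 + 0.5333i → escape time 3
(row=3, col=0): c = 0.0100 + 0.0500i → escape time 8
(row=3, col=1): c = 0.1360 + 0.0500i → escape time 8
(row=3, col=2): c = 0.2620 + 0.0500i → escape time 8
(row=3, col=3): c = 0.3880 + 0.0500i → escape time 7
(row=3, col=4): c = 0.5140 + 0.0500i → escape time 5
(row=3, col=5): c = 0.6400 + 0.0500i → escape time 4

Answer: 222222
643322
888843
888754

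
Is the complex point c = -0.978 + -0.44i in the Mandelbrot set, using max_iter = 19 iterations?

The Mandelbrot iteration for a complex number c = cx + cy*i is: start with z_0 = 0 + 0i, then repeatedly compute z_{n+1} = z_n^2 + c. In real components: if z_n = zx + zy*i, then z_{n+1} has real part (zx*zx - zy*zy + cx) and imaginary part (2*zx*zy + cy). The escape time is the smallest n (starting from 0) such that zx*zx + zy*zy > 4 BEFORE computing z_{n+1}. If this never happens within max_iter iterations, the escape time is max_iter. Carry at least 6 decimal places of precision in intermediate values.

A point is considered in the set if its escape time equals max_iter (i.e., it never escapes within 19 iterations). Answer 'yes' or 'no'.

Answer: no

Derivation:
z_0 = 0 + 0i, c = -0.9780 + -0.4400i
Iter 1: z = -0.9780 + -0.4400i, |z|^2 = 1.1501
Iter 2: z = -0.2151 + 0.4206i, |z|^2 = 0.2232
Iter 3: z = -1.1087 + -0.6210i, |z|^2 = 1.6147
Iter 4: z = -0.1345 + 0.9369i, |z|^2 = 0.8959
Iter 5: z = -1.8377 + -0.6920i, |z|^2 = 3.8560
Iter 6: z = 1.9203 + 2.1033i, |z|^2 = 8.1114
Escaped at iteration 6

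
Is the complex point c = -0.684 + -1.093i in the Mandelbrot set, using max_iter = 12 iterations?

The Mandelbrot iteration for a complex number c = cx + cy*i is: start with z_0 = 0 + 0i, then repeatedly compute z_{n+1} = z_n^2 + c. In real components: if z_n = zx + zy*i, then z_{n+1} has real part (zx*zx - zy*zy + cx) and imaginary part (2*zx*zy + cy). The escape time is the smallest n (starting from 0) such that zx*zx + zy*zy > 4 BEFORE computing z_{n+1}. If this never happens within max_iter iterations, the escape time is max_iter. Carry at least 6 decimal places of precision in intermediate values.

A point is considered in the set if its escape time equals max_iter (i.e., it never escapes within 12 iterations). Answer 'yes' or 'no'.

Answer: no

Derivation:
z_0 = 0 + 0i, c = -0.6840 + -1.0930i
Iter 1: z = -0.6840 + -1.0930i, |z|^2 = 1.6625
Iter 2: z = -1.4108 + 0.4022i, |z|^2 = 2.1521
Iter 3: z = 1.1446 + -2.2279i, |z|^2 = 6.2736
Escaped at iteration 3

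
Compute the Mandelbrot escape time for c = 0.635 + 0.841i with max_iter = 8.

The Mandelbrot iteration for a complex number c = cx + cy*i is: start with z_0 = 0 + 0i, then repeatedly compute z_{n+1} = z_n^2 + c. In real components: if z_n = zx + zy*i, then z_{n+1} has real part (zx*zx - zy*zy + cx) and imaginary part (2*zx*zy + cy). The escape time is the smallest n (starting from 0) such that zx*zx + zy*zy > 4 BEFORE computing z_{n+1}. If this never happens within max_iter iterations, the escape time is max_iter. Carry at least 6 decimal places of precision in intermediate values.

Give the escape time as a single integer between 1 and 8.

Answer: 3

Derivation:
z_0 = 0 + 0i, c = 0.6350 + 0.8410i
Iter 1: z = 0.6350 + 0.8410i, |z|^2 = 1.1105
Iter 2: z = 0.3309 + 1.9091i, |z|^2 = 3.7541
Iter 3: z = -2.9000 + 2.1046i, |z|^2 = 12.8394
Escaped at iteration 3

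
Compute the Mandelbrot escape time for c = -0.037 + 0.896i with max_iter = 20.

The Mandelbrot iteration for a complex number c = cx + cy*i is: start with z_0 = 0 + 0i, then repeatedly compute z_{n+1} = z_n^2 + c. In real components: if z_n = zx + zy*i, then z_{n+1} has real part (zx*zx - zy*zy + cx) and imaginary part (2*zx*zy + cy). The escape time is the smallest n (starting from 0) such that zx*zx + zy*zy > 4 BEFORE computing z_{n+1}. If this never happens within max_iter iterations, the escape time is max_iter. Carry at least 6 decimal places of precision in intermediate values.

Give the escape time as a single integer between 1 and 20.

Answer: 9

Derivation:
z_0 = 0 + 0i, c = -0.0370 + 0.8960i
Iter 1: z = -0.0370 + 0.8960i, |z|^2 = 0.8042
Iter 2: z = -0.8384 + 0.8297i, |z|^2 = 1.3914
Iter 3: z = -0.0224 + -0.4953i, |z|^2 = 0.2458
Iter 4: z = -0.2818 + 0.9182i, |z|^2 = 0.9225
Iter 5: z = -0.8006 + 0.3784i, |z|^2 = 0.7843
Iter 6: z = 0.4608 + 0.2900i, |z|^2 = 0.2964
Iter 7: z = 0.0913 + 1.1633i, |z|^2 = 1.3615
Iter 8: z = -1.3819 + 1.1083i, |z|^2 = 3.1379
Iter 9: z = 0.6442 + -2.1670i, |z|^2 = 5.1111
Escaped at iteration 9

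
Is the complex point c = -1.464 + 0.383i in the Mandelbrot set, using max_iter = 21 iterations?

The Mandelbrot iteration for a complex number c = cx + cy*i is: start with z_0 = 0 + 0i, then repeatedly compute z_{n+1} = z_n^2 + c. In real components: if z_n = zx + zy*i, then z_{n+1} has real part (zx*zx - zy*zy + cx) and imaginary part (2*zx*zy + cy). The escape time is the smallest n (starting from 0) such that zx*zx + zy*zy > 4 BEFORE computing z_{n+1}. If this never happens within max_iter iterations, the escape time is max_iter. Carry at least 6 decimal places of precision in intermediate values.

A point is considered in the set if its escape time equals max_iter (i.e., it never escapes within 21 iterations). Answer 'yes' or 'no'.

Answer: no

Derivation:
z_0 = 0 + 0i, c = -1.4640 + 0.3830i
Iter 1: z = -1.4640 + 0.3830i, |z|^2 = 2.2900
Iter 2: z = 0.5326 + -0.7384i, |z|^2 = 0.8289
Iter 3: z = -1.7256 + -0.4036i, |z|^2 = 3.1406
Iter 4: z = 1.3508 + 1.7758i, |z|^2 = 4.9783
Escaped at iteration 4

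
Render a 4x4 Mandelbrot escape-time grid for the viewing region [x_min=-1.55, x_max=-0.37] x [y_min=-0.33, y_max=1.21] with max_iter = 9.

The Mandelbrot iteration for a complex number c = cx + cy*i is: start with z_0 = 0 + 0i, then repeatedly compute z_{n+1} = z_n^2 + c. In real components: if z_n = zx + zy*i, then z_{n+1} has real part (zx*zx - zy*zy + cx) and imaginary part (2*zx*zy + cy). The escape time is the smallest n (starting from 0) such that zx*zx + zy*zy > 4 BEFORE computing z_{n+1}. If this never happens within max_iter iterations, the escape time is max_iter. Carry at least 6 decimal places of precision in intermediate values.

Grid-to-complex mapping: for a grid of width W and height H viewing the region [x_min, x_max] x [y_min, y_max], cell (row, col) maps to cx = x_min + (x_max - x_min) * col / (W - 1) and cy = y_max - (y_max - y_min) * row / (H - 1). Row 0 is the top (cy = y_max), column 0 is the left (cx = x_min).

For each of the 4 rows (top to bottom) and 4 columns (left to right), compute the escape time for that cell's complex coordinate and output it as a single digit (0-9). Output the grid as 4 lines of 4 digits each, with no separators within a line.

(row=0, col=0): c = -1.5500 + 1.2100i → escape time 2
(row=0, col=1): c = -1.1567 + 1.2100i → escape time 2
(row=0, col=2): c = -0.7633 + 1.2100i → escape time 3
(row=0, col=3): c = -0.3700 + 1.2100i → escape time 3
(row=1, col=0): c = -1.5500 + 0.6967i → escape time 3
(row=1, col=1): c = -1.1567 + 0.6967i → escape time 3
(row=1, col=2): c = -0.7633 + 0.6967i → escape time 5
(row=1, col=3): c = -0.3700 + 0.6967i → escape time 9
(row=2, col=0): c = -1.5500 + 0.1833i → escape time 5
(row=2, col=1): c = -1.1567 + 0.1833i → escape time 9
(row=2, col=2): c = -0.7633 + 0.1833i → escape time 9
(row=2, col=3): c = -0.3700 + 0.1833i → escape time 9
(row=3, col=0): c = -1.5500 + -0.3300i → escape time 4
(row=3, col=1): c = -1.1567 + -0.3300i → escape time 9
(row=3, col=2): c = -0.7633 + -0.3300i → escape time 9
(row=3, col=3): c = -0.3700 + -0.3300i → escape time 9

Answer: 2233
3359
5999
4999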